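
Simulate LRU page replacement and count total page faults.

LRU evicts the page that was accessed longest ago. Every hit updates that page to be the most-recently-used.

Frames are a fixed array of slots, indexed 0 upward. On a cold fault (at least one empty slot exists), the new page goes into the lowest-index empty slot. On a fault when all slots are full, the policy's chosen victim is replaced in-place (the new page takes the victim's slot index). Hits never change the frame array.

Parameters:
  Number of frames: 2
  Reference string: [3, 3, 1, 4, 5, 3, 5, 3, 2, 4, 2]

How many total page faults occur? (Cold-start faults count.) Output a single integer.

Step 0: ref 3 → FAULT, frames=[3,-]
Step 1: ref 3 → HIT, frames=[3,-]
Step 2: ref 1 → FAULT, frames=[3,1]
Step 3: ref 4 → FAULT (evict 3), frames=[4,1]
Step 4: ref 5 → FAULT (evict 1), frames=[4,5]
Step 5: ref 3 → FAULT (evict 4), frames=[3,5]
Step 6: ref 5 → HIT, frames=[3,5]
Step 7: ref 3 → HIT, frames=[3,5]
Step 8: ref 2 → FAULT (evict 5), frames=[3,2]
Step 9: ref 4 → FAULT (evict 3), frames=[4,2]
Step 10: ref 2 → HIT, frames=[4,2]
Total faults: 7

Answer: 7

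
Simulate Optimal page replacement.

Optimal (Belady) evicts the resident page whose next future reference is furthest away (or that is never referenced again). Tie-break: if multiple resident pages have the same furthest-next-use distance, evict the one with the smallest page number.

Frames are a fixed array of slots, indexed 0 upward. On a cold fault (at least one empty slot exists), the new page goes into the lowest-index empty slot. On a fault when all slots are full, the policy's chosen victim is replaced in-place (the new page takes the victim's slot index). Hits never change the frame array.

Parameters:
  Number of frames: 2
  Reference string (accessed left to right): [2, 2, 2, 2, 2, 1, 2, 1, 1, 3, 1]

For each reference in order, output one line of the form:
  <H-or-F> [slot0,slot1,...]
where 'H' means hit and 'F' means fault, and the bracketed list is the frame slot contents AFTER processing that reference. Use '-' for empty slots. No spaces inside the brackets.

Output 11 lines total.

F [2,-]
H [2,-]
H [2,-]
H [2,-]
H [2,-]
F [2,1]
H [2,1]
H [2,1]
H [2,1]
F [3,1]
H [3,1]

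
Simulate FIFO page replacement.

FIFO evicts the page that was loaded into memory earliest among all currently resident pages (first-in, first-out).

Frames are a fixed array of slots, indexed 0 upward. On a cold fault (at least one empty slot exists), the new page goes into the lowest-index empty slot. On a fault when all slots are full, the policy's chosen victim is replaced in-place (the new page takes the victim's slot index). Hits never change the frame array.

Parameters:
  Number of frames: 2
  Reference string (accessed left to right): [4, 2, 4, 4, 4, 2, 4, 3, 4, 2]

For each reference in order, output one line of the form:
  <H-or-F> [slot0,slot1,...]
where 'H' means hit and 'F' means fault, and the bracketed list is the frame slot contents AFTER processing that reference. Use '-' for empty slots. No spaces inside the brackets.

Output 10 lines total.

F [4,-]
F [4,2]
H [4,2]
H [4,2]
H [4,2]
H [4,2]
H [4,2]
F [3,2]
F [3,4]
F [2,4]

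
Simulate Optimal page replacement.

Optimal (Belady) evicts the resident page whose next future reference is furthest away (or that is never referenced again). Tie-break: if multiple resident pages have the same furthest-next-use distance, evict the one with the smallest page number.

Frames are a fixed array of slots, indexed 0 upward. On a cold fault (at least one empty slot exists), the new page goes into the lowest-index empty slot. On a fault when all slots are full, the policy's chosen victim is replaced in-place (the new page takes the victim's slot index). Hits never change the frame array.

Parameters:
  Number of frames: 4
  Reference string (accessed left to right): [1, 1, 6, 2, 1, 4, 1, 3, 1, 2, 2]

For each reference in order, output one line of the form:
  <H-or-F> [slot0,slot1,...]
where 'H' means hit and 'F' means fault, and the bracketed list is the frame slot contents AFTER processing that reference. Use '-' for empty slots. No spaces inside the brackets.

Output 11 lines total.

F [1,-,-,-]
H [1,-,-,-]
F [1,6,-,-]
F [1,6,2,-]
H [1,6,2,-]
F [1,6,2,4]
H [1,6,2,4]
F [1,6,2,3]
H [1,6,2,3]
H [1,6,2,3]
H [1,6,2,3]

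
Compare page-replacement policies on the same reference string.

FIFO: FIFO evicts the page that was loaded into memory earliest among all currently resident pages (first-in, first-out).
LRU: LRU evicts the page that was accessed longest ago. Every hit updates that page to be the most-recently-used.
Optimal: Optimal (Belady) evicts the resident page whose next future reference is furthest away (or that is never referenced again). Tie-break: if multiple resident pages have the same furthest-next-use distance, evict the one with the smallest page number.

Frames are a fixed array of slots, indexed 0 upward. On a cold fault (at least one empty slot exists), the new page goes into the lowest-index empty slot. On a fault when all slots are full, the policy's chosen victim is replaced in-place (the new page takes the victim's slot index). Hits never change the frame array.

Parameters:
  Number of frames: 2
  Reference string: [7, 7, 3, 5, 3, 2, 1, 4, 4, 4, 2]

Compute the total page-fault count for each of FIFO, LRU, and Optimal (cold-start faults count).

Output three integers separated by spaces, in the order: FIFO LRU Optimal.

Answer: 7 7 6

Derivation:
--- FIFO ---
  step 0: ref 7 -> FAULT, frames=[7,-] (faults so far: 1)
  step 1: ref 7 -> HIT, frames=[7,-] (faults so far: 1)
  step 2: ref 3 -> FAULT, frames=[7,3] (faults so far: 2)
  step 3: ref 5 -> FAULT, evict 7, frames=[5,3] (faults so far: 3)
  step 4: ref 3 -> HIT, frames=[5,3] (faults so far: 3)
  step 5: ref 2 -> FAULT, evict 3, frames=[5,2] (faults so far: 4)
  step 6: ref 1 -> FAULT, evict 5, frames=[1,2] (faults so far: 5)
  step 7: ref 4 -> FAULT, evict 2, frames=[1,4] (faults so far: 6)
  step 8: ref 4 -> HIT, frames=[1,4] (faults so far: 6)
  step 9: ref 4 -> HIT, frames=[1,4] (faults so far: 6)
  step 10: ref 2 -> FAULT, evict 1, frames=[2,4] (faults so far: 7)
  FIFO total faults: 7
--- LRU ---
  step 0: ref 7 -> FAULT, frames=[7,-] (faults so far: 1)
  step 1: ref 7 -> HIT, frames=[7,-] (faults so far: 1)
  step 2: ref 3 -> FAULT, frames=[7,3] (faults so far: 2)
  step 3: ref 5 -> FAULT, evict 7, frames=[5,3] (faults so far: 3)
  step 4: ref 3 -> HIT, frames=[5,3] (faults so far: 3)
  step 5: ref 2 -> FAULT, evict 5, frames=[2,3] (faults so far: 4)
  step 6: ref 1 -> FAULT, evict 3, frames=[2,1] (faults so far: 5)
  step 7: ref 4 -> FAULT, evict 2, frames=[4,1] (faults so far: 6)
  step 8: ref 4 -> HIT, frames=[4,1] (faults so far: 6)
  step 9: ref 4 -> HIT, frames=[4,1] (faults so far: 6)
  step 10: ref 2 -> FAULT, evict 1, frames=[4,2] (faults so far: 7)
  LRU total faults: 7
--- Optimal ---
  step 0: ref 7 -> FAULT, frames=[7,-] (faults so far: 1)
  step 1: ref 7 -> HIT, frames=[7,-] (faults so far: 1)
  step 2: ref 3 -> FAULT, frames=[7,3] (faults so far: 2)
  step 3: ref 5 -> FAULT, evict 7, frames=[5,3] (faults so far: 3)
  step 4: ref 3 -> HIT, frames=[5,3] (faults so far: 3)
  step 5: ref 2 -> FAULT, evict 3, frames=[5,2] (faults so far: 4)
  step 6: ref 1 -> FAULT, evict 5, frames=[1,2] (faults so far: 5)
  step 7: ref 4 -> FAULT, evict 1, frames=[4,2] (faults so far: 6)
  step 8: ref 4 -> HIT, frames=[4,2] (faults so far: 6)
  step 9: ref 4 -> HIT, frames=[4,2] (faults so far: 6)
  step 10: ref 2 -> HIT, frames=[4,2] (faults so far: 6)
  Optimal total faults: 6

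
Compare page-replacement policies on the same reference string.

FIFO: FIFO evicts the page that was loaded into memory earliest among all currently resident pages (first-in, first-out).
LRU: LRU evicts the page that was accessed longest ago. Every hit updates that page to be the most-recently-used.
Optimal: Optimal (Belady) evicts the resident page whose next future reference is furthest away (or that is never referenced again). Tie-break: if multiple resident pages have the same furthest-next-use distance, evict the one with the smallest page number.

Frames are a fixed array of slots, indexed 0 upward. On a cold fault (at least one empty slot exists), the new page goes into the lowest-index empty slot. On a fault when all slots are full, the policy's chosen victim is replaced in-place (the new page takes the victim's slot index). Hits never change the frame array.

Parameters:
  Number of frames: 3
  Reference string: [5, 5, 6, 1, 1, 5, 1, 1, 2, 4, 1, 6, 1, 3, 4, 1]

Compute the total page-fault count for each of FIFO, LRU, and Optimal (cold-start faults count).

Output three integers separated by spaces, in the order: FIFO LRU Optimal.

--- FIFO ---
  step 0: ref 5 -> FAULT, frames=[5,-,-] (faults so far: 1)
  step 1: ref 5 -> HIT, frames=[5,-,-] (faults so far: 1)
  step 2: ref 6 -> FAULT, frames=[5,6,-] (faults so far: 2)
  step 3: ref 1 -> FAULT, frames=[5,6,1] (faults so far: 3)
  step 4: ref 1 -> HIT, frames=[5,6,1] (faults so far: 3)
  step 5: ref 5 -> HIT, frames=[5,6,1] (faults so far: 3)
  step 6: ref 1 -> HIT, frames=[5,6,1] (faults so far: 3)
  step 7: ref 1 -> HIT, frames=[5,6,1] (faults so far: 3)
  step 8: ref 2 -> FAULT, evict 5, frames=[2,6,1] (faults so far: 4)
  step 9: ref 4 -> FAULT, evict 6, frames=[2,4,1] (faults so far: 5)
  step 10: ref 1 -> HIT, frames=[2,4,1] (faults so far: 5)
  step 11: ref 6 -> FAULT, evict 1, frames=[2,4,6] (faults so far: 6)
  step 12: ref 1 -> FAULT, evict 2, frames=[1,4,6] (faults so far: 7)
  step 13: ref 3 -> FAULT, evict 4, frames=[1,3,6] (faults so far: 8)
  step 14: ref 4 -> FAULT, evict 6, frames=[1,3,4] (faults so far: 9)
  step 15: ref 1 -> HIT, frames=[1,3,4] (faults so far: 9)
  FIFO total faults: 9
--- LRU ---
  step 0: ref 5 -> FAULT, frames=[5,-,-] (faults so far: 1)
  step 1: ref 5 -> HIT, frames=[5,-,-] (faults so far: 1)
  step 2: ref 6 -> FAULT, frames=[5,6,-] (faults so far: 2)
  step 3: ref 1 -> FAULT, frames=[5,6,1] (faults so far: 3)
  step 4: ref 1 -> HIT, frames=[5,6,1] (faults so far: 3)
  step 5: ref 5 -> HIT, frames=[5,6,1] (faults so far: 3)
  step 6: ref 1 -> HIT, frames=[5,6,1] (faults so far: 3)
  step 7: ref 1 -> HIT, frames=[5,6,1] (faults so far: 3)
  step 8: ref 2 -> FAULT, evict 6, frames=[5,2,1] (faults so far: 4)
  step 9: ref 4 -> FAULT, evict 5, frames=[4,2,1] (faults so far: 5)
  step 10: ref 1 -> HIT, frames=[4,2,1] (faults so far: 5)
  step 11: ref 6 -> FAULT, evict 2, frames=[4,6,1] (faults so far: 6)
  step 12: ref 1 -> HIT, frames=[4,6,1] (faults so far: 6)
  step 13: ref 3 -> FAULT, evict 4, frames=[3,6,1] (faults so far: 7)
  step 14: ref 4 -> FAULT, evict 6, frames=[3,4,1] (faults so far: 8)
  step 15: ref 1 -> HIT, frames=[3,4,1] (faults so far: 8)
  LRU total faults: 8
--- Optimal ---
  step 0: ref 5 -> FAULT, frames=[5,-,-] (faults so far: 1)
  step 1: ref 5 -> HIT, frames=[5,-,-] (faults so far: 1)
  step 2: ref 6 -> FAULT, frames=[5,6,-] (faults so far: 2)
  step 3: ref 1 -> FAULT, frames=[5,6,1] (faults so far: 3)
  step 4: ref 1 -> HIT, frames=[5,6,1] (faults so far: 3)
  step 5: ref 5 -> HIT, frames=[5,6,1] (faults so far: 3)
  step 6: ref 1 -> HIT, frames=[5,6,1] (faults so far: 3)
  step 7: ref 1 -> HIT, frames=[5,6,1] (faults so far: 3)
  step 8: ref 2 -> FAULT, evict 5, frames=[2,6,1] (faults so far: 4)
  step 9: ref 4 -> FAULT, evict 2, frames=[4,6,1] (faults so far: 5)
  step 10: ref 1 -> HIT, frames=[4,6,1] (faults so far: 5)
  step 11: ref 6 -> HIT, frames=[4,6,1] (faults so far: 5)
  step 12: ref 1 -> HIT, frames=[4,6,1] (faults so far: 5)
  step 13: ref 3 -> FAULT, evict 6, frames=[4,3,1] (faults so far: 6)
  step 14: ref 4 -> HIT, frames=[4,3,1] (faults so far: 6)
  step 15: ref 1 -> HIT, frames=[4,3,1] (faults so far: 6)
  Optimal total faults: 6

Answer: 9 8 6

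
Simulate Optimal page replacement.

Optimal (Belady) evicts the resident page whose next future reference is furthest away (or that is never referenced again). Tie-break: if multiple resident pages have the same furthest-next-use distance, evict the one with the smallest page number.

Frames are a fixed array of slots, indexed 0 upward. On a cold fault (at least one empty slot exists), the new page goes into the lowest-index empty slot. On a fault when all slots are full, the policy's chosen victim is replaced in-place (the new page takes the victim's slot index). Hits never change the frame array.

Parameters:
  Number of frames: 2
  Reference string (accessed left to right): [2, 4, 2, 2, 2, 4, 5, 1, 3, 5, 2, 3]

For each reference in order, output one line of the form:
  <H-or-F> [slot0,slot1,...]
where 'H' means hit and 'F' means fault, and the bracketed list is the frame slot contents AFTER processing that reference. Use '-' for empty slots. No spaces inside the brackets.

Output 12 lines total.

F [2,-]
F [2,4]
H [2,4]
H [2,4]
H [2,4]
H [2,4]
F [2,5]
F [1,5]
F [3,5]
H [3,5]
F [3,2]
H [3,2]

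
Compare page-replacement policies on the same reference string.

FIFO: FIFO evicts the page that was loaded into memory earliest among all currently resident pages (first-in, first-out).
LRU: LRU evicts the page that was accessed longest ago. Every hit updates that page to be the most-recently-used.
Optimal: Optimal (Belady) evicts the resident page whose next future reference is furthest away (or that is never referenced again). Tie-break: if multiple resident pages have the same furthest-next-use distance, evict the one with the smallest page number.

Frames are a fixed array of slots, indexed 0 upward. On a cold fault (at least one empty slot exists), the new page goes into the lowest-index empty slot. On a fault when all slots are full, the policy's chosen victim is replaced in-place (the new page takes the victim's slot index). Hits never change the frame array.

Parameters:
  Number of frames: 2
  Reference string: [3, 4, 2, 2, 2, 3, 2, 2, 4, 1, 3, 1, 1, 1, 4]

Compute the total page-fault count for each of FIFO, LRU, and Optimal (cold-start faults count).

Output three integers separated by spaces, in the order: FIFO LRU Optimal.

--- FIFO ---
  step 0: ref 3 -> FAULT, frames=[3,-] (faults so far: 1)
  step 1: ref 4 -> FAULT, frames=[3,4] (faults so far: 2)
  step 2: ref 2 -> FAULT, evict 3, frames=[2,4] (faults so far: 3)
  step 3: ref 2 -> HIT, frames=[2,4] (faults so far: 3)
  step 4: ref 2 -> HIT, frames=[2,4] (faults so far: 3)
  step 5: ref 3 -> FAULT, evict 4, frames=[2,3] (faults so far: 4)
  step 6: ref 2 -> HIT, frames=[2,3] (faults so far: 4)
  step 7: ref 2 -> HIT, frames=[2,3] (faults so far: 4)
  step 8: ref 4 -> FAULT, evict 2, frames=[4,3] (faults so far: 5)
  step 9: ref 1 -> FAULT, evict 3, frames=[4,1] (faults so far: 6)
  step 10: ref 3 -> FAULT, evict 4, frames=[3,1] (faults so far: 7)
  step 11: ref 1 -> HIT, frames=[3,1] (faults so far: 7)
  step 12: ref 1 -> HIT, frames=[3,1] (faults so far: 7)
  step 13: ref 1 -> HIT, frames=[3,1] (faults so far: 7)
  step 14: ref 4 -> FAULT, evict 1, frames=[3,4] (faults so far: 8)
  FIFO total faults: 8
--- LRU ---
  step 0: ref 3 -> FAULT, frames=[3,-] (faults so far: 1)
  step 1: ref 4 -> FAULT, frames=[3,4] (faults so far: 2)
  step 2: ref 2 -> FAULT, evict 3, frames=[2,4] (faults so far: 3)
  step 3: ref 2 -> HIT, frames=[2,4] (faults so far: 3)
  step 4: ref 2 -> HIT, frames=[2,4] (faults so far: 3)
  step 5: ref 3 -> FAULT, evict 4, frames=[2,3] (faults so far: 4)
  step 6: ref 2 -> HIT, frames=[2,3] (faults so far: 4)
  step 7: ref 2 -> HIT, frames=[2,3] (faults so far: 4)
  step 8: ref 4 -> FAULT, evict 3, frames=[2,4] (faults so far: 5)
  step 9: ref 1 -> FAULT, evict 2, frames=[1,4] (faults so far: 6)
  step 10: ref 3 -> FAULT, evict 4, frames=[1,3] (faults so far: 7)
  step 11: ref 1 -> HIT, frames=[1,3] (faults so far: 7)
  step 12: ref 1 -> HIT, frames=[1,3] (faults so far: 7)
  step 13: ref 1 -> HIT, frames=[1,3] (faults so far: 7)
  step 14: ref 4 -> FAULT, evict 3, frames=[1,4] (faults so far: 8)
  LRU total faults: 8
--- Optimal ---
  step 0: ref 3 -> FAULT, frames=[3,-] (faults so far: 1)
  step 1: ref 4 -> FAULT, frames=[3,4] (faults so far: 2)
  step 2: ref 2 -> FAULT, evict 4, frames=[3,2] (faults so far: 3)
  step 3: ref 2 -> HIT, frames=[3,2] (faults so far: 3)
  step 4: ref 2 -> HIT, frames=[3,2] (faults so far: 3)
  step 5: ref 3 -> HIT, frames=[3,2] (faults so far: 3)
  step 6: ref 2 -> HIT, frames=[3,2] (faults so far: 3)
  step 7: ref 2 -> HIT, frames=[3,2] (faults so far: 3)
  step 8: ref 4 -> FAULT, evict 2, frames=[3,4] (faults so far: 4)
  step 9: ref 1 -> FAULT, evict 4, frames=[3,1] (faults so far: 5)
  step 10: ref 3 -> HIT, frames=[3,1] (faults so far: 5)
  step 11: ref 1 -> HIT, frames=[3,1] (faults so far: 5)
  step 12: ref 1 -> HIT, frames=[3,1] (faults so far: 5)
  step 13: ref 1 -> HIT, frames=[3,1] (faults so far: 5)
  step 14: ref 4 -> FAULT, evict 1, frames=[3,4] (faults so far: 6)
  Optimal total faults: 6

Answer: 8 8 6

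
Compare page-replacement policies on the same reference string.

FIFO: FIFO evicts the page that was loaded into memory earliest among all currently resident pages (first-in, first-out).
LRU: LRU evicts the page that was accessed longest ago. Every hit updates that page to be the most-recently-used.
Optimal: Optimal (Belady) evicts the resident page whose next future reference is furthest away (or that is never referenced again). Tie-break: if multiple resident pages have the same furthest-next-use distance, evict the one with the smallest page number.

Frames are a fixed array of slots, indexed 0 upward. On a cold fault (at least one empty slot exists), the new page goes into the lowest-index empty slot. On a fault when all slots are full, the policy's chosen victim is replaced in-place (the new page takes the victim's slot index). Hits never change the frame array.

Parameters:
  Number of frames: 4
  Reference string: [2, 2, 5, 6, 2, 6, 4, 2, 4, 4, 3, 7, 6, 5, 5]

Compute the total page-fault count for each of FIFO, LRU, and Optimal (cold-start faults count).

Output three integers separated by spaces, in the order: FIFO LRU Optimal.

Answer: 7 8 6

Derivation:
--- FIFO ---
  step 0: ref 2 -> FAULT, frames=[2,-,-,-] (faults so far: 1)
  step 1: ref 2 -> HIT, frames=[2,-,-,-] (faults so far: 1)
  step 2: ref 5 -> FAULT, frames=[2,5,-,-] (faults so far: 2)
  step 3: ref 6 -> FAULT, frames=[2,5,6,-] (faults so far: 3)
  step 4: ref 2 -> HIT, frames=[2,5,6,-] (faults so far: 3)
  step 5: ref 6 -> HIT, frames=[2,5,6,-] (faults so far: 3)
  step 6: ref 4 -> FAULT, frames=[2,5,6,4] (faults so far: 4)
  step 7: ref 2 -> HIT, frames=[2,5,6,4] (faults so far: 4)
  step 8: ref 4 -> HIT, frames=[2,5,6,4] (faults so far: 4)
  step 9: ref 4 -> HIT, frames=[2,5,6,4] (faults so far: 4)
  step 10: ref 3 -> FAULT, evict 2, frames=[3,5,6,4] (faults so far: 5)
  step 11: ref 7 -> FAULT, evict 5, frames=[3,7,6,4] (faults so far: 6)
  step 12: ref 6 -> HIT, frames=[3,7,6,4] (faults so far: 6)
  step 13: ref 5 -> FAULT, evict 6, frames=[3,7,5,4] (faults so far: 7)
  step 14: ref 5 -> HIT, frames=[3,7,5,4] (faults so far: 7)
  FIFO total faults: 7
--- LRU ---
  step 0: ref 2 -> FAULT, frames=[2,-,-,-] (faults so far: 1)
  step 1: ref 2 -> HIT, frames=[2,-,-,-] (faults so far: 1)
  step 2: ref 5 -> FAULT, frames=[2,5,-,-] (faults so far: 2)
  step 3: ref 6 -> FAULT, frames=[2,5,6,-] (faults so far: 3)
  step 4: ref 2 -> HIT, frames=[2,5,6,-] (faults so far: 3)
  step 5: ref 6 -> HIT, frames=[2,5,6,-] (faults so far: 3)
  step 6: ref 4 -> FAULT, frames=[2,5,6,4] (faults so far: 4)
  step 7: ref 2 -> HIT, frames=[2,5,6,4] (faults so far: 4)
  step 8: ref 4 -> HIT, frames=[2,5,6,4] (faults so far: 4)
  step 9: ref 4 -> HIT, frames=[2,5,6,4] (faults so far: 4)
  step 10: ref 3 -> FAULT, evict 5, frames=[2,3,6,4] (faults so far: 5)
  step 11: ref 7 -> FAULT, evict 6, frames=[2,3,7,4] (faults so far: 6)
  step 12: ref 6 -> FAULT, evict 2, frames=[6,3,7,4] (faults so far: 7)
  step 13: ref 5 -> FAULT, evict 4, frames=[6,3,7,5] (faults so far: 8)
  step 14: ref 5 -> HIT, frames=[6,3,7,5] (faults so far: 8)
  LRU total faults: 8
--- Optimal ---
  step 0: ref 2 -> FAULT, frames=[2,-,-,-] (faults so far: 1)
  step 1: ref 2 -> HIT, frames=[2,-,-,-] (faults so far: 1)
  step 2: ref 5 -> FAULT, frames=[2,5,-,-] (faults so far: 2)
  step 3: ref 6 -> FAULT, frames=[2,5,6,-] (faults so far: 3)
  step 4: ref 2 -> HIT, frames=[2,5,6,-] (faults so far: 3)
  step 5: ref 6 -> HIT, frames=[2,5,6,-] (faults so far: 3)
  step 6: ref 4 -> FAULT, frames=[2,5,6,4] (faults so far: 4)
  step 7: ref 2 -> HIT, frames=[2,5,6,4] (faults so far: 4)
  step 8: ref 4 -> HIT, frames=[2,5,6,4] (faults so far: 4)
  step 9: ref 4 -> HIT, frames=[2,5,6,4] (faults so far: 4)
  step 10: ref 3 -> FAULT, evict 2, frames=[3,5,6,4] (faults so far: 5)
  step 11: ref 7 -> FAULT, evict 3, frames=[7,5,6,4] (faults so far: 6)
  step 12: ref 6 -> HIT, frames=[7,5,6,4] (faults so far: 6)
  step 13: ref 5 -> HIT, frames=[7,5,6,4] (faults so far: 6)
  step 14: ref 5 -> HIT, frames=[7,5,6,4] (faults so far: 6)
  Optimal total faults: 6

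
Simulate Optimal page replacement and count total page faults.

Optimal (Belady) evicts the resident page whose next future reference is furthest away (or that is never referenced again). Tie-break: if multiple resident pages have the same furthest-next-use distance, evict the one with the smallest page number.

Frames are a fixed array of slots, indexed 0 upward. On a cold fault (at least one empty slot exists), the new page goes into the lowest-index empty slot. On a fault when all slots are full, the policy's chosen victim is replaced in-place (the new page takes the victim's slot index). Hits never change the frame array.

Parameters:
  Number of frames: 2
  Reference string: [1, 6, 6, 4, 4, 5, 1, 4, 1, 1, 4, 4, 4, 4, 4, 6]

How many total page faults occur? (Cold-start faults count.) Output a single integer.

Step 0: ref 1 → FAULT, frames=[1,-]
Step 1: ref 6 → FAULT, frames=[1,6]
Step 2: ref 6 → HIT, frames=[1,6]
Step 3: ref 4 → FAULT (evict 6), frames=[1,4]
Step 4: ref 4 → HIT, frames=[1,4]
Step 5: ref 5 → FAULT (evict 4), frames=[1,5]
Step 6: ref 1 → HIT, frames=[1,5]
Step 7: ref 4 → FAULT (evict 5), frames=[1,4]
Step 8: ref 1 → HIT, frames=[1,4]
Step 9: ref 1 → HIT, frames=[1,4]
Step 10: ref 4 → HIT, frames=[1,4]
Step 11: ref 4 → HIT, frames=[1,4]
Step 12: ref 4 → HIT, frames=[1,4]
Step 13: ref 4 → HIT, frames=[1,4]
Step 14: ref 4 → HIT, frames=[1,4]
Step 15: ref 6 → FAULT (evict 1), frames=[6,4]
Total faults: 6

Answer: 6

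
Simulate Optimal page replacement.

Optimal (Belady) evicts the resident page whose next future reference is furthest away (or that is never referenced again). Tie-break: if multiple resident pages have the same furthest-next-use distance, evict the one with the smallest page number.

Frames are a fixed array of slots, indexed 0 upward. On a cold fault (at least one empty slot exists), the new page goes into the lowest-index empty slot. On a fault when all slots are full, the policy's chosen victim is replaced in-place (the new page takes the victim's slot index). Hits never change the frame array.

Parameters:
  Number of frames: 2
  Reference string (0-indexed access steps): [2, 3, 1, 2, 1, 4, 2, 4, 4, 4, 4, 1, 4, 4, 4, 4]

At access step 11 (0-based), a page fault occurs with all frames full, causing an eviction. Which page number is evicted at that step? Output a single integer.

Step 0: ref 2 -> FAULT, frames=[2,-]
Step 1: ref 3 -> FAULT, frames=[2,3]
Step 2: ref 1 -> FAULT, evict 3, frames=[2,1]
Step 3: ref 2 -> HIT, frames=[2,1]
Step 4: ref 1 -> HIT, frames=[2,1]
Step 5: ref 4 -> FAULT, evict 1, frames=[2,4]
Step 6: ref 2 -> HIT, frames=[2,4]
Step 7: ref 4 -> HIT, frames=[2,4]
Step 8: ref 4 -> HIT, frames=[2,4]
Step 9: ref 4 -> HIT, frames=[2,4]
Step 10: ref 4 -> HIT, frames=[2,4]
Step 11: ref 1 -> FAULT, evict 2, frames=[1,4]
At step 11: evicted page 2

Answer: 2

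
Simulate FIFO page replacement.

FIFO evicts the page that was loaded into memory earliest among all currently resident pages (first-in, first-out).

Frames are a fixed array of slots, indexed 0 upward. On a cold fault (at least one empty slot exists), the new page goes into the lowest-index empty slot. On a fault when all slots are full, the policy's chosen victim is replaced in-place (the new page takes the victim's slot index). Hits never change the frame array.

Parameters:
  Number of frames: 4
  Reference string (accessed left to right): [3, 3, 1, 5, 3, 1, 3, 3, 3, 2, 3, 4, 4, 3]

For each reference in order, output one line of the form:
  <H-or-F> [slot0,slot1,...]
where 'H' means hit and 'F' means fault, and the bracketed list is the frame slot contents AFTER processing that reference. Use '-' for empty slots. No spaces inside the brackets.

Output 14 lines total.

F [3,-,-,-]
H [3,-,-,-]
F [3,1,-,-]
F [3,1,5,-]
H [3,1,5,-]
H [3,1,5,-]
H [3,1,5,-]
H [3,1,5,-]
H [3,1,5,-]
F [3,1,5,2]
H [3,1,5,2]
F [4,1,5,2]
H [4,1,5,2]
F [4,3,5,2]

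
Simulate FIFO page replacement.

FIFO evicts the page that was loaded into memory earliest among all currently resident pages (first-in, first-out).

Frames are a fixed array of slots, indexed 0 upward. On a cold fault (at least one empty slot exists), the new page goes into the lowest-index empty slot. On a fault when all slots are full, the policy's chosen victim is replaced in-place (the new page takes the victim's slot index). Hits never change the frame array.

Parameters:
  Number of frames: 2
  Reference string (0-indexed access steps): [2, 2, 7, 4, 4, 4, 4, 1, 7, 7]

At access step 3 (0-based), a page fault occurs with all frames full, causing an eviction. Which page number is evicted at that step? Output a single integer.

Answer: 2

Derivation:
Step 0: ref 2 -> FAULT, frames=[2,-]
Step 1: ref 2 -> HIT, frames=[2,-]
Step 2: ref 7 -> FAULT, frames=[2,7]
Step 3: ref 4 -> FAULT, evict 2, frames=[4,7]
At step 3: evicted page 2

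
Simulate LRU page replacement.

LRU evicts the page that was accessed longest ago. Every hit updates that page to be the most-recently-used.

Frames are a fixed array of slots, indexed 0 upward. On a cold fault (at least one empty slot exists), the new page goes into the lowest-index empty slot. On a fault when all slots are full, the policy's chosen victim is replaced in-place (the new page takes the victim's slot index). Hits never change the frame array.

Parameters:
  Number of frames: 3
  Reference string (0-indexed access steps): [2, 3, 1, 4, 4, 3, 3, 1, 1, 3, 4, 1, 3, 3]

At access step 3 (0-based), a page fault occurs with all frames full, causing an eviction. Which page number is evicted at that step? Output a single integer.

Answer: 2

Derivation:
Step 0: ref 2 -> FAULT, frames=[2,-,-]
Step 1: ref 3 -> FAULT, frames=[2,3,-]
Step 2: ref 1 -> FAULT, frames=[2,3,1]
Step 3: ref 4 -> FAULT, evict 2, frames=[4,3,1]
At step 3: evicted page 2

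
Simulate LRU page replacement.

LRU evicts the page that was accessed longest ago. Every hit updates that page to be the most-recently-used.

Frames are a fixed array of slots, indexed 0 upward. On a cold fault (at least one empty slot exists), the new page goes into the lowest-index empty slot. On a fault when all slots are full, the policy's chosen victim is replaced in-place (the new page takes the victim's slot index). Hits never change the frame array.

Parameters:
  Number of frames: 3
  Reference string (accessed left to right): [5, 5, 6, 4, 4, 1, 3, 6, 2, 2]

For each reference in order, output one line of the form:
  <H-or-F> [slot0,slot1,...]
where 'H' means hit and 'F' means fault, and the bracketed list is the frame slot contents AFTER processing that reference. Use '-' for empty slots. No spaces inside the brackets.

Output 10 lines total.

F [5,-,-]
H [5,-,-]
F [5,6,-]
F [5,6,4]
H [5,6,4]
F [1,6,4]
F [1,3,4]
F [1,3,6]
F [2,3,6]
H [2,3,6]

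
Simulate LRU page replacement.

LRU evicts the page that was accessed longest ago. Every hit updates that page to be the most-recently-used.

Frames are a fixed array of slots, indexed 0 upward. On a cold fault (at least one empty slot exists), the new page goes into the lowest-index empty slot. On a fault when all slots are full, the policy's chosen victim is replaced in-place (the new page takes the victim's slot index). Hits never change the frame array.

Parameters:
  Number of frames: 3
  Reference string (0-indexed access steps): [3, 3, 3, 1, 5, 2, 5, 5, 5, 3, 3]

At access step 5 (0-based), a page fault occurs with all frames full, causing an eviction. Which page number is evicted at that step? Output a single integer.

Answer: 3

Derivation:
Step 0: ref 3 -> FAULT, frames=[3,-,-]
Step 1: ref 3 -> HIT, frames=[3,-,-]
Step 2: ref 3 -> HIT, frames=[3,-,-]
Step 3: ref 1 -> FAULT, frames=[3,1,-]
Step 4: ref 5 -> FAULT, frames=[3,1,5]
Step 5: ref 2 -> FAULT, evict 3, frames=[2,1,5]
At step 5: evicted page 3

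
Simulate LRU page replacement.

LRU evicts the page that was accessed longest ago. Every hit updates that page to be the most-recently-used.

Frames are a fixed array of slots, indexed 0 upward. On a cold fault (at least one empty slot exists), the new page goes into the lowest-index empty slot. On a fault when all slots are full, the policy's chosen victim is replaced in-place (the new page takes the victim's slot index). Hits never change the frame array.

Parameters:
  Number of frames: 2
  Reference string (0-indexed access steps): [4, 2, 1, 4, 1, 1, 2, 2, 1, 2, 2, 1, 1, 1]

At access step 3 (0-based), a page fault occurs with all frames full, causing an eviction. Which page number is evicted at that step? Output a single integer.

Step 0: ref 4 -> FAULT, frames=[4,-]
Step 1: ref 2 -> FAULT, frames=[4,2]
Step 2: ref 1 -> FAULT, evict 4, frames=[1,2]
Step 3: ref 4 -> FAULT, evict 2, frames=[1,4]
At step 3: evicted page 2

Answer: 2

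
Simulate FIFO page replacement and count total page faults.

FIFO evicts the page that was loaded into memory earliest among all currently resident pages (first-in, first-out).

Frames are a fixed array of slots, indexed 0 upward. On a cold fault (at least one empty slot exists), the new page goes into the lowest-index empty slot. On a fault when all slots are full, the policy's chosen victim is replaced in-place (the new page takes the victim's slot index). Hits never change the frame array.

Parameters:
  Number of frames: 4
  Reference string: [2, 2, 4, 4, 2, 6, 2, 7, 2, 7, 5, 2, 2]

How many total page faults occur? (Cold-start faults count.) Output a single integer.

Answer: 6

Derivation:
Step 0: ref 2 → FAULT, frames=[2,-,-,-]
Step 1: ref 2 → HIT, frames=[2,-,-,-]
Step 2: ref 4 → FAULT, frames=[2,4,-,-]
Step 3: ref 4 → HIT, frames=[2,4,-,-]
Step 4: ref 2 → HIT, frames=[2,4,-,-]
Step 5: ref 6 → FAULT, frames=[2,4,6,-]
Step 6: ref 2 → HIT, frames=[2,4,6,-]
Step 7: ref 7 → FAULT, frames=[2,4,6,7]
Step 8: ref 2 → HIT, frames=[2,4,6,7]
Step 9: ref 7 → HIT, frames=[2,4,6,7]
Step 10: ref 5 → FAULT (evict 2), frames=[5,4,6,7]
Step 11: ref 2 → FAULT (evict 4), frames=[5,2,6,7]
Step 12: ref 2 → HIT, frames=[5,2,6,7]
Total faults: 6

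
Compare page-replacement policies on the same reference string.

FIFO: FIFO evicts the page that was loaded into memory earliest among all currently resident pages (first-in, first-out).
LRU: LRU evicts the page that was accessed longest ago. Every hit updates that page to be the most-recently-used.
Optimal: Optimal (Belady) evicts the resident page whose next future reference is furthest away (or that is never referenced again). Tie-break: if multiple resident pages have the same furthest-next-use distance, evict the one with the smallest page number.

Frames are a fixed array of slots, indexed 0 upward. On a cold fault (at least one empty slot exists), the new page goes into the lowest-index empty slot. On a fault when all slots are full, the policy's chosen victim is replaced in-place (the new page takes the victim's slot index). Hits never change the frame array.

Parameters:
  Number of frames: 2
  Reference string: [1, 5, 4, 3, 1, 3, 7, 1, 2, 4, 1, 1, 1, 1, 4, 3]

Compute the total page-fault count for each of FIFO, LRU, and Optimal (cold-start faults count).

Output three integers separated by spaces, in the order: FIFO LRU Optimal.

Answer: 10 11 8

Derivation:
--- FIFO ---
  step 0: ref 1 -> FAULT, frames=[1,-] (faults so far: 1)
  step 1: ref 5 -> FAULT, frames=[1,5] (faults so far: 2)
  step 2: ref 4 -> FAULT, evict 1, frames=[4,5] (faults so far: 3)
  step 3: ref 3 -> FAULT, evict 5, frames=[4,3] (faults so far: 4)
  step 4: ref 1 -> FAULT, evict 4, frames=[1,3] (faults so far: 5)
  step 5: ref 3 -> HIT, frames=[1,3] (faults so far: 5)
  step 6: ref 7 -> FAULT, evict 3, frames=[1,7] (faults so far: 6)
  step 7: ref 1 -> HIT, frames=[1,7] (faults so far: 6)
  step 8: ref 2 -> FAULT, evict 1, frames=[2,7] (faults so far: 7)
  step 9: ref 4 -> FAULT, evict 7, frames=[2,4] (faults so far: 8)
  step 10: ref 1 -> FAULT, evict 2, frames=[1,4] (faults so far: 9)
  step 11: ref 1 -> HIT, frames=[1,4] (faults so far: 9)
  step 12: ref 1 -> HIT, frames=[1,4] (faults so far: 9)
  step 13: ref 1 -> HIT, frames=[1,4] (faults so far: 9)
  step 14: ref 4 -> HIT, frames=[1,4] (faults so far: 9)
  step 15: ref 3 -> FAULT, evict 4, frames=[1,3] (faults so far: 10)
  FIFO total faults: 10
--- LRU ---
  step 0: ref 1 -> FAULT, frames=[1,-] (faults so far: 1)
  step 1: ref 5 -> FAULT, frames=[1,5] (faults so far: 2)
  step 2: ref 4 -> FAULT, evict 1, frames=[4,5] (faults so far: 3)
  step 3: ref 3 -> FAULT, evict 5, frames=[4,3] (faults so far: 4)
  step 4: ref 1 -> FAULT, evict 4, frames=[1,3] (faults so far: 5)
  step 5: ref 3 -> HIT, frames=[1,3] (faults so far: 5)
  step 6: ref 7 -> FAULT, evict 1, frames=[7,3] (faults so far: 6)
  step 7: ref 1 -> FAULT, evict 3, frames=[7,1] (faults so far: 7)
  step 8: ref 2 -> FAULT, evict 7, frames=[2,1] (faults so far: 8)
  step 9: ref 4 -> FAULT, evict 1, frames=[2,4] (faults so far: 9)
  step 10: ref 1 -> FAULT, evict 2, frames=[1,4] (faults so far: 10)
  step 11: ref 1 -> HIT, frames=[1,4] (faults so far: 10)
  step 12: ref 1 -> HIT, frames=[1,4] (faults so far: 10)
  step 13: ref 1 -> HIT, frames=[1,4] (faults so far: 10)
  step 14: ref 4 -> HIT, frames=[1,4] (faults so far: 10)
  step 15: ref 3 -> FAULT, evict 1, frames=[3,4] (faults so far: 11)
  LRU total faults: 11
--- Optimal ---
  step 0: ref 1 -> FAULT, frames=[1,-] (faults so far: 1)
  step 1: ref 5 -> FAULT, frames=[1,5] (faults so far: 2)
  step 2: ref 4 -> FAULT, evict 5, frames=[1,4] (faults so far: 3)
  step 3: ref 3 -> FAULT, evict 4, frames=[1,3] (faults so far: 4)
  step 4: ref 1 -> HIT, frames=[1,3] (faults so far: 4)
  step 5: ref 3 -> HIT, frames=[1,3] (faults so far: 4)
  step 6: ref 7 -> FAULT, evict 3, frames=[1,7] (faults so far: 5)
  step 7: ref 1 -> HIT, frames=[1,7] (faults so far: 5)
  step 8: ref 2 -> FAULT, evict 7, frames=[1,2] (faults so far: 6)
  step 9: ref 4 -> FAULT, evict 2, frames=[1,4] (faults so far: 7)
  step 10: ref 1 -> HIT, frames=[1,4] (faults so far: 7)
  step 11: ref 1 -> HIT, frames=[1,4] (faults so far: 7)
  step 12: ref 1 -> HIT, frames=[1,4] (faults so far: 7)
  step 13: ref 1 -> HIT, frames=[1,4] (faults so far: 7)
  step 14: ref 4 -> HIT, frames=[1,4] (faults so far: 7)
  step 15: ref 3 -> FAULT, evict 1, frames=[3,4] (faults so far: 8)
  Optimal total faults: 8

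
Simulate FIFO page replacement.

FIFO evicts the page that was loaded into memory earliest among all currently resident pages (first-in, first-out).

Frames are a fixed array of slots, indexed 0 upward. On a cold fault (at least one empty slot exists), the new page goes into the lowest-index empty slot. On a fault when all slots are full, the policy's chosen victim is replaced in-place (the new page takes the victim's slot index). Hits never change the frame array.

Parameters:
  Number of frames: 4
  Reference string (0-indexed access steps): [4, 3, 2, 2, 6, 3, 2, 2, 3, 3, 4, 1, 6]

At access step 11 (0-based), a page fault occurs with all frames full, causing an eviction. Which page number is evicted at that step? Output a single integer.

Answer: 4

Derivation:
Step 0: ref 4 -> FAULT, frames=[4,-,-,-]
Step 1: ref 3 -> FAULT, frames=[4,3,-,-]
Step 2: ref 2 -> FAULT, frames=[4,3,2,-]
Step 3: ref 2 -> HIT, frames=[4,3,2,-]
Step 4: ref 6 -> FAULT, frames=[4,3,2,6]
Step 5: ref 3 -> HIT, frames=[4,3,2,6]
Step 6: ref 2 -> HIT, frames=[4,3,2,6]
Step 7: ref 2 -> HIT, frames=[4,3,2,6]
Step 8: ref 3 -> HIT, frames=[4,3,2,6]
Step 9: ref 3 -> HIT, frames=[4,3,2,6]
Step 10: ref 4 -> HIT, frames=[4,3,2,6]
Step 11: ref 1 -> FAULT, evict 4, frames=[1,3,2,6]
At step 11: evicted page 4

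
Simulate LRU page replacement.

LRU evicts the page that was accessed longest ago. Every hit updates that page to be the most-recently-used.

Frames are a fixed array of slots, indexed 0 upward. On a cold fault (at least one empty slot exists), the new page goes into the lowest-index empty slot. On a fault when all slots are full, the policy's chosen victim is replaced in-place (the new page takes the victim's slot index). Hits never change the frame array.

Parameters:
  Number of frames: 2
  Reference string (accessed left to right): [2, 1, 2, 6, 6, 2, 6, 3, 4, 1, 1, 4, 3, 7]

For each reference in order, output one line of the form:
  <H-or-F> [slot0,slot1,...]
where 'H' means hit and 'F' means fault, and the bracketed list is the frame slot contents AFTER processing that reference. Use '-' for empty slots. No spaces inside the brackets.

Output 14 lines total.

F [2,-]
F [2,1]
H [2,1]
F [2,6]
H [2,6]
H [2,6]
H [2,6]
F [3,6]
F [3,4]
F [1,4]
H [1,4]
H [1,4]
F [3,4]
F [3,7]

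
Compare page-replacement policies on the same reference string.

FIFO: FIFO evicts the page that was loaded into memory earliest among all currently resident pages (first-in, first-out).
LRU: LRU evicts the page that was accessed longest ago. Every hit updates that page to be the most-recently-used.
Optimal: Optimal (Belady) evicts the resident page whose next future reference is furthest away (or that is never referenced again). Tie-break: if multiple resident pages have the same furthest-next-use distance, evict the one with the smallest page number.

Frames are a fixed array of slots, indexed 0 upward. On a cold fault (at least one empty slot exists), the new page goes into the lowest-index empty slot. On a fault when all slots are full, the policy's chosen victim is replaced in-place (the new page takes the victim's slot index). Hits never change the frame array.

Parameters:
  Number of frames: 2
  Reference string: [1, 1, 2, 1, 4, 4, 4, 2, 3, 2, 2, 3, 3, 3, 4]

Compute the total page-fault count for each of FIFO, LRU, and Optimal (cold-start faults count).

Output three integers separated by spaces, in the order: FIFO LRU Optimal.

--- FIFO ---
  step 0: ref 1 -> FAULT, frames=[1,-] (faults so far: 1)
  step 1: ref 1 -> HIT, frames=[1,-] (faults so far: 1)
  step 2: ref 2 -> FAULT, frames=[1,2] (faults so far: 2)
  step 3: ref 1 -> HIT, frames=[1,2] (faults so far: 2)
  step 4: ref 4 -> FAULT, evict 1, frames=[4,2] (faults so far: 3)
  step 5: ref 4 -> HIT, frames=[4,2] (faults so far: 3)
  step 6: ref 4 -> HIT, frames=[4,2] (faults so far: 3)
  step 7: ref 2 -> HIT, frames=[4,2] (faults so far: 3)
  step 8: ref 3 -> FAULT, evict 2, frames=[4,3] (faults so far: 4)
  step 9: ref 2 -> FAULT, evict 4, frames=[2,3] (faults so far: 5)
  step 10: ref 2 -> HIT, frames=[2,3] (faults so far: 5)
  step 11: ref 3 -> HIT, frames=[2,3] (faults so far: 5)
  step 12: ref 3 -> HIT, frames=[2,3] (faults so far: 5)
  step 13: ref 3 -> HIT, frames=[2,3] (faults so far: 5)
  step 14: ref 4 -> FAULT, evict 3, frames=[2,4] (faults so far: 6)
  FIFO total faults: 6
--- LRU ---
  step 0: ref 1 -> FAULT, frames=[1,-] (faults so far: 1)
  step 1: ref 1 -> HIT, frames=[1,-] (faults so far: 1)
  step 2: ref 2 -> FAULT, frames=[1,2] (faults so far: 2)
  step 3: ref 1 -> HIT, frames=[1,2] (faults so far: 2)
  step 4: ref 4 -> FAULT, evict 2, frames=[1,4] (faults so far: 3)
  step 5: ref 4 -> HIT, frames=[1,4] (faults so far: 3)
  step 6: ref 4 -> HIT, frames=[1,4] (faults so far: 3)
  step 7: ref 2 -> FAULT, evict 1, frames=[2,4] (faults so far: 4)
  step 8: ref 3 -> FAULT, evict 4, frames=[2,3] (faults so far: 5)
  step 9: ref 2 -> HIT, frames=[2,3] (faults so far: 5)
  step 10: ref 2 -> HIT, frames=[2,3] (faults so far: 5)
  step 11: ref 3 -> HIT, frames=[2,3] (faults so far: 5)
  step 12: ref 3 -> HIT, frames=[2,3] (faults so far: 5)
  step 13: ref 3 -> HIT, frames=[2,3] (faults so far: 5)
  step 14: ref 4 -> FAULT, evict 2, frames=[4,3] (faults so far: 6)
  LRU total faults: 6
--- Optimal ---
  step 0: ref 1 -> FAULT, frames=[1,-] (faults so far: 1)
  step 1: ref 1 -> HIT, frames=[1,-] (faults so far: 1)
  step 2: ref 2 -> FAULT, frames=[1,2] (faults so far: 2)
  step 3: ref 1 -> HIT, frames=[1,2] (faults so far: 2)
  step 4: ref 4 -> FAULT, evict 1, frames=[4,2] (faults so far: 3)
  step 5: ref 4 -> HIT, frames=[4,2] (faults so far: 3)
  step 6: ref 4 -> HIT, frames=[4,2] (faults so far: 3)
  step 7: ref 2 -> HIT, frames=[4,2] (faults so far: 3)
  step 8: ref 3 -> FAULT, evict 4, frames=[3,2] (faults so far: 4)
  step 9: ref 2 -> HIT, frames=[3,2] (faults so far: 4)
  step 10: ref 2 -> HIT, frames=[3,2] (faults so far: 4)
  step 11: ref 3 -> HIT, frames=[3,2] (faults so far: 4)
  step 12: ref 3 -> HIT, frames=[3,2] (faults so far: 4)
  step 13: ref 3 -> HIT, frames=[3,2] (faults so far: 4)
  step 14: ref 4 -> FAULT, evict 2, frames=[3,4] (faults so far: 5)
  Optimal total faults: 5

Answer: 6 6 5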